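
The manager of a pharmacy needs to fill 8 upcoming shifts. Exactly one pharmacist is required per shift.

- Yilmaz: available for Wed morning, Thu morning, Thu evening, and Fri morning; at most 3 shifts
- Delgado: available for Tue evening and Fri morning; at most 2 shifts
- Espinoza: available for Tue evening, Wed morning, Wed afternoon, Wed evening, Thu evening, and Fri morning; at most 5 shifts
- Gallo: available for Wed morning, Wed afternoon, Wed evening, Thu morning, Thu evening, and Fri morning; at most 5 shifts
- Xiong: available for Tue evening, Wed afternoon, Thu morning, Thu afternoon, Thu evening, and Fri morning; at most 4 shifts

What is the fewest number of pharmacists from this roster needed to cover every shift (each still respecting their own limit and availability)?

8 slots to fill and no one can take more than 5, so at least ⌈8/5⌉ = 2 pharmacists are needed.
Espinoza and Xiong alone can cover everything: Tue evening→Espinoza, Wed morning→Espinoza, Wed afternoon→Espinoza, Wed evening→Espinoza, Thu morning→Xiong, Thu afternoon→Xiong, Thu evening→Espinoza, Fri morning→Xiong.

2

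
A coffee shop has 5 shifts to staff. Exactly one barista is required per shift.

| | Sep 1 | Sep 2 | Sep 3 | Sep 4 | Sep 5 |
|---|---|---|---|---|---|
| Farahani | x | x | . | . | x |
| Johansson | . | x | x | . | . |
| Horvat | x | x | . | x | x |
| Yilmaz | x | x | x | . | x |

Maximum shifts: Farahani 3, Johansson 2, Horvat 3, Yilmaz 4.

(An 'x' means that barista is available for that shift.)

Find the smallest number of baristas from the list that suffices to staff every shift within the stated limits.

5 slots to fill and no one can take more than 4, so at least ⌈5/4⌉ = 2 baristas are needed.
Johansson and Horvat alone can cover everything: Sep 1→Horvat, Sep 2→Johansson, Sep 3→Johansson, Sep 4→Horvat, Sep 5→Horvat.

2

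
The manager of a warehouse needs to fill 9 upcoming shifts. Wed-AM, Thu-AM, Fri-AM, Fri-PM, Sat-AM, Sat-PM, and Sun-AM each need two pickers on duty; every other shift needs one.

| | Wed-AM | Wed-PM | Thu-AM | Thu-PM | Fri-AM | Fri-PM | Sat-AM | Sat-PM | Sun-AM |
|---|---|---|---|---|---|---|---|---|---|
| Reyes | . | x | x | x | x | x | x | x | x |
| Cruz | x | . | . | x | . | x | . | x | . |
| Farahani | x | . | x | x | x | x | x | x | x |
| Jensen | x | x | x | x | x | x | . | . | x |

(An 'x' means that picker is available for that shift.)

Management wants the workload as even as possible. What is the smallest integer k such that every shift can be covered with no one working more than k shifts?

4

With 4 pickers and 16 worker-slots to fill, someone must work at least ⌈16/4⌉ = 4 shifts, so k ≥ 4.
k = 4 works: Wed-AM→Cruz+Farahani, Wed-PM→Reyes, Thu-AM→Reyes+Jensen, Thu-PM→Cruz, Fri-AM→Reyes+Jensen, Fri-PM→Cruz+Jensen, Sat-AM→Reyes+Farahani, Sat-PM→Cruz+Farahani, Sun-AM→Farahani+Jensen.
Loads: Reyes 4, Cruz 4, Farahani 4, Jensen 4 — all ≤ 4.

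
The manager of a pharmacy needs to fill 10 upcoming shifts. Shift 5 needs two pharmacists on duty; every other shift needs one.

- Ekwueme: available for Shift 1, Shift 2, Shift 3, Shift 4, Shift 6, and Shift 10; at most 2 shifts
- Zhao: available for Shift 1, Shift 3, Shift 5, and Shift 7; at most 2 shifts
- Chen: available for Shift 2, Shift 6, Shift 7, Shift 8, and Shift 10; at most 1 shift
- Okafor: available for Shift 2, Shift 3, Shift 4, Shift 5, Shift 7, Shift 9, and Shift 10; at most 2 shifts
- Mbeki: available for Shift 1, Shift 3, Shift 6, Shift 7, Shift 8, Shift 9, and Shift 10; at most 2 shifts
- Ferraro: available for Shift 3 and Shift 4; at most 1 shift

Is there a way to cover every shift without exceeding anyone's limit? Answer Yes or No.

No

Total capacity is 2+2+1+2+2+1 = 10 but 11 worker-slots are needed — infeasible.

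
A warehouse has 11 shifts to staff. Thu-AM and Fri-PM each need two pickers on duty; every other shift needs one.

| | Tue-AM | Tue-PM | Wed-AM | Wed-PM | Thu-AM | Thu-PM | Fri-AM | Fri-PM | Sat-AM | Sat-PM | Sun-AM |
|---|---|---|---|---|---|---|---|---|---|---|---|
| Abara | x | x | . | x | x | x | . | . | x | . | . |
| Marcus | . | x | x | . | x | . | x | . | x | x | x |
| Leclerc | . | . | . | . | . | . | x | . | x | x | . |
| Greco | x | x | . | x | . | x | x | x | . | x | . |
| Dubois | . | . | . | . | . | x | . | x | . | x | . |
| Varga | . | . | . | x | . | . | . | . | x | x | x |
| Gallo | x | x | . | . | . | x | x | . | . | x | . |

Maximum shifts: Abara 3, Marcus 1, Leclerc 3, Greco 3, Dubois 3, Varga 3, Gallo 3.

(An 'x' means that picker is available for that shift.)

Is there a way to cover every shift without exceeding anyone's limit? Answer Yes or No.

Total capacity is 19 and 13 slots are needed, so capacity alone doesn't rule it out.
Shifts {Wed-AM, Thu-AM} need 3 worker-slots in total, but the pickers available for any of those shifts (Abara and Marcus) can supply at most 2 among them. So no valid schedule exists.

No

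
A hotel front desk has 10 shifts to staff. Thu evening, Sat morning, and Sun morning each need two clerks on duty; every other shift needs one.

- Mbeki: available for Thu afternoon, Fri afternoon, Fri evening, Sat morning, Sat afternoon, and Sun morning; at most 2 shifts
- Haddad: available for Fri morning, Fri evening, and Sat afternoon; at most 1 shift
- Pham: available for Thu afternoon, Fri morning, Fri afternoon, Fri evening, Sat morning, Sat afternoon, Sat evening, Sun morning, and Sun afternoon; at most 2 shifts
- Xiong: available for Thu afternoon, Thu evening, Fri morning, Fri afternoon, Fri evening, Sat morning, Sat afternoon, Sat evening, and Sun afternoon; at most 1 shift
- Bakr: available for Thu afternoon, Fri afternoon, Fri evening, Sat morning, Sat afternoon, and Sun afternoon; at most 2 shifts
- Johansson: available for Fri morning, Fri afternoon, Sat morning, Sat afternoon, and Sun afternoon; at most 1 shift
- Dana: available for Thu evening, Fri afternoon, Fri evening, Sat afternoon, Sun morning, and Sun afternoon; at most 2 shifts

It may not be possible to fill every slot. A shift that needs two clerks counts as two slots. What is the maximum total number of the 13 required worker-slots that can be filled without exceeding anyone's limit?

11

Total capacity across all clerks is 2+1+2+1+2+1+2 = 11, and 13 slots are needed, so at most 11 can be filled.
An assignment achieving 11: Thu afternoon→Mbeki, Thu evening→Xiong+Dana, Fri morning→Haddad, Fri afternoon→Dana, Sat morning→Bakr+Johansson, Sat evening→Pham, Sun morning→Mbeki+Pham, Sun afternoon→Bakr.
Loads: Mbeki 2/2, Haddad 1/1, Pham 2/2, Xiong 1/1, Bakr 2/2, Johansson 1/1, Dana 2/2.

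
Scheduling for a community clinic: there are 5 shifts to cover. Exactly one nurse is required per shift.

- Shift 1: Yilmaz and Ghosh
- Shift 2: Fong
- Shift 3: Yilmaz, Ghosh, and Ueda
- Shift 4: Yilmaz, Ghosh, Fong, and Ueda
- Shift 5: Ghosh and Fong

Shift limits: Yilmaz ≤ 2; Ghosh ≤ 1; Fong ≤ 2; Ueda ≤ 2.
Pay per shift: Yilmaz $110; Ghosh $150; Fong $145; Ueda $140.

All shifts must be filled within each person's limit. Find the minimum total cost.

$650

Shift 2 can only be covered by Fong, so that assignment is forced.
Picking the cheapest available nurse for each shift independently would cost $620, but that ignores the shift limits.
An optimal schedule: Shift 1→Yilmaz, Shift 2→Fong, Shift 3→Yilmaz, Shift 4→Ueda, Shift 5→Fong.
Total: 110 + 145 + 110 + 140 + 145 = $650.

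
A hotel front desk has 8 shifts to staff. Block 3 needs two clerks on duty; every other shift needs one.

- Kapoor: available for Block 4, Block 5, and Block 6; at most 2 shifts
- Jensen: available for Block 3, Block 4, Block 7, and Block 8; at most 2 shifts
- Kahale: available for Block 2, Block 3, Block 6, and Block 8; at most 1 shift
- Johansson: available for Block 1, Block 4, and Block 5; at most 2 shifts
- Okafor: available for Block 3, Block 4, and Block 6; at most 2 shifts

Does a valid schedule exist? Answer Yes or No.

Total capacity is 9 and 9 slots are needed, so capacity alone doesn't rule it out.
Shifts {Block 2, Block 3, Block 7, Block 8} need 5 worker-slots in total, but the clerks available for any of those shifts (Jensen, Kahale, and Okafor) can supply at most 4 among them. So no valid schedule exists.

No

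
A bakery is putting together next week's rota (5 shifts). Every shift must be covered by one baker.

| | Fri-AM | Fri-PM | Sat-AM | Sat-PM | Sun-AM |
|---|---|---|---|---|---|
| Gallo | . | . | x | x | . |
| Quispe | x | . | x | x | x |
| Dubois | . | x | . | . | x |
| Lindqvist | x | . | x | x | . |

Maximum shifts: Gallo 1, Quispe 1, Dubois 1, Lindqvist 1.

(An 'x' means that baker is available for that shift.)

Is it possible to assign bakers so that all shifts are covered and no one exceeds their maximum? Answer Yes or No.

No

Shifts {Fri-AM, Fri-PM, Sat-AM, Sat-PM, Sun-AM} need 5 worker-slots in total, but the bakers available for any of those shifts (Gallo, Quispe, Dubois, and Lindqvist) can supply at most 4 among them. So no valid schedule exists.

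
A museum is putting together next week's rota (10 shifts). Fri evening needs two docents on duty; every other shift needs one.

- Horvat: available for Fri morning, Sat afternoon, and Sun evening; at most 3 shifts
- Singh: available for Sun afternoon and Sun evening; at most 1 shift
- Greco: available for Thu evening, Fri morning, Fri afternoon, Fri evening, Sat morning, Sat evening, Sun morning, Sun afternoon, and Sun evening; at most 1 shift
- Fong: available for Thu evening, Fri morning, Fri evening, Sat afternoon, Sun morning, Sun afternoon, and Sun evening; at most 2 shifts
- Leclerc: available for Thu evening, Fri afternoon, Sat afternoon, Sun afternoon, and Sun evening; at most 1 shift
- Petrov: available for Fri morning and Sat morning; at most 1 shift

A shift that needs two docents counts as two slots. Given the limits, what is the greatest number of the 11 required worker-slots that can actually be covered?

Total capacity across all docents is 3+1+1+2+1+1 = 9, and 11 slots are needed, so at most 9 can be filled.
An assignment achieving 9: Fri morning→Horvat, Fri afternoon→Leclerc, Fri evening→Fong, Sat morning→Petrov, Sat afternoon→Horvat, Sat evening→Greco, Sun morning→Fong, Sun afternoon→Singh, Sun evening→Horvat.
Loads: Horvat 3/3, Singh 1/1, Greco 1/1, Fong 2/2, Leclerc 1/1, Petrov 1/1.

9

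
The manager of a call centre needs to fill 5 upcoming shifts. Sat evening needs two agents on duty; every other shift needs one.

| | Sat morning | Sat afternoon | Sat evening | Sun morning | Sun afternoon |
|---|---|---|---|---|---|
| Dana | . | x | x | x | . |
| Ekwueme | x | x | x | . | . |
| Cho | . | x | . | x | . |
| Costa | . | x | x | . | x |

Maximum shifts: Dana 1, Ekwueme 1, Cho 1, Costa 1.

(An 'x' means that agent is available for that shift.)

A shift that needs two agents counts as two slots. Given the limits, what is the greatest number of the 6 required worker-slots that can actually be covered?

Total capacity across all agents is 1+1+1+1 = 4, and 6 slots are needed, so at most 4 can be filled.
An assignment achieving 4: Sat morning→Ekwueme, Sat afternoon→Cho, Sun morning→Dana, Sun afternoon→Costa.
Loads: Dana 1/1, Ekwueme 1/1, Cho 1/1, Costa 1/1.

4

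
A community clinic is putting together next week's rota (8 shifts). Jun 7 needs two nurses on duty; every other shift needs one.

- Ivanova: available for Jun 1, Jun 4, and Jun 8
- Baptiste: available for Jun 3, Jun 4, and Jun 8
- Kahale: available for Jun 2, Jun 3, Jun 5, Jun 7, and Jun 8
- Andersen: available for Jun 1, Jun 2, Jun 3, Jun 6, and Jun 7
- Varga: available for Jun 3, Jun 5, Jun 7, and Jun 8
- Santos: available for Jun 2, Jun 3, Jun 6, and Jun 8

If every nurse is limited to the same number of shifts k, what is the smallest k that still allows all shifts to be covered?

2

With 6 nurses and 9 worker-slots to fill, someone must work at least ⌈9/6⌉ = 2 shifts, so k ≥ 2.
k = 2 works: Jun 1→Ivanova, Jun 2→Kahale, Jun 3→Baptiste, Jun 4→Ivanova, Jun 5→Kahale, Jun 6→Andersen, Jun 7→Andersen+Varga, Jun 8→Baptiste.
Loads: Ivanova 2, Baptiste 2, Kahale 2, Andersen 2, Varga 1, Santos 0 — all ≤ 2.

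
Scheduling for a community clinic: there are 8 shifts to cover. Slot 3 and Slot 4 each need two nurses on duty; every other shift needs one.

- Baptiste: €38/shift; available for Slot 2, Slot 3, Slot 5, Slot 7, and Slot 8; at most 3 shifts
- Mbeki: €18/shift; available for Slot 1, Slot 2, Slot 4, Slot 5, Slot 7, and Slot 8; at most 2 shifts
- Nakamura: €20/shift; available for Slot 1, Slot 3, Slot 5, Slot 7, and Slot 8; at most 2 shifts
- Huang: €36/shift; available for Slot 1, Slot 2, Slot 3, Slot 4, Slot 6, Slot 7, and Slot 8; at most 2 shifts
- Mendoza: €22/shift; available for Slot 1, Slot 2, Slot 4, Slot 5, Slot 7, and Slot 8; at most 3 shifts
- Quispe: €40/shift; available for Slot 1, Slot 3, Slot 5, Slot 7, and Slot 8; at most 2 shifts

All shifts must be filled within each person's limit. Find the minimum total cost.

Slot 6 can only be covered by Huang, so that assignment is forced.
Picking the cheapest available nurse for each shift independently would cost €222, but that ignores the shift limits.
An optimal schedule: Slot 1→Nakamura, Slot 2→Mbeki, Slot 3→Huang+Baptiste, Slot 4→Mbeki+Mendoza, Slot 5→Nakamura, Slot 6→Huang, Slot 7→Mendoza, Slot 8→Mendoza.
Total: 20 + 18 + 36 + 38 + 18 + 22 + 20 + 36 + 22 + 22 = €252.

€252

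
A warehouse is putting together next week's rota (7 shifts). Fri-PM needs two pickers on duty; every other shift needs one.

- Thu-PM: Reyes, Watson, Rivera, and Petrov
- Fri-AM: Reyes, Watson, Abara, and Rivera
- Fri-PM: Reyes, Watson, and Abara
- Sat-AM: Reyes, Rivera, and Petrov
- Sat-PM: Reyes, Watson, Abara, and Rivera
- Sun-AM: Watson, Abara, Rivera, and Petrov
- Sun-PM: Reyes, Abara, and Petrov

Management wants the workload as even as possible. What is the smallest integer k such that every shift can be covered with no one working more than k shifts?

With 5 pickers and 8 worker-slots to fill, someone must work at least ⌈8/5⌉ = 2 shifts, so k ≥ 2.
k = 2 works: Thu-PM→Watson, Fri-AM→Abara, Fri-PM→Reyes+Watson, Sat-AM→Reyes, Sat-PM→Rivera, Sun-AM→Rivera, Sun-PM→Abara.
Loads: Reyes 2, Watson 2, Abara 2, Rivera 2, Petrov 0 — all ≤ 2.

2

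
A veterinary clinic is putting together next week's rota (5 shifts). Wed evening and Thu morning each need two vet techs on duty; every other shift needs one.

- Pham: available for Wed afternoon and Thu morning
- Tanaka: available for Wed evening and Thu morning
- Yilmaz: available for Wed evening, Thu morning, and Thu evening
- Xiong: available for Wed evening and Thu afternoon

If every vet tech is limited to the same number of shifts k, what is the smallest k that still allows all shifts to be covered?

2

With 4 vet techs and 7 worker-slots to fill, someone must work at least ⌈7/4⌉ = 2 shifts, so k ≥ 2.
k = 2 works: Wed afternoon→Pham, Wed evening→Tanaka+Yilmaz, Thu morning→Pham+Tanaka, Thu afternoon→Xiong, Thu evening→Yilmaz.
Loads: Pham 2, Tanaka 2, Yilmaz 2, Xiong 1 — all ≤ 2.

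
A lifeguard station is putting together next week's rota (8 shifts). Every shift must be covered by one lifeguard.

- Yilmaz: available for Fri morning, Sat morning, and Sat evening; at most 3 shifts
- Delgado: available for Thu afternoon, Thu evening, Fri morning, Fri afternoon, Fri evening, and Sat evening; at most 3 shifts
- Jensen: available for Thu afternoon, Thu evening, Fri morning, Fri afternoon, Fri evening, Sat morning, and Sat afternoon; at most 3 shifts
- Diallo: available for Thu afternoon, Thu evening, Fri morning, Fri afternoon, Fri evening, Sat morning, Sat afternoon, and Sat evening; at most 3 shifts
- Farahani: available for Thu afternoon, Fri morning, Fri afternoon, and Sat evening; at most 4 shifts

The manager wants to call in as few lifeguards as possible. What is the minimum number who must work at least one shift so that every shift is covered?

8 slots to fill and no one can take more than 4, so at least ⌈8/4⌉ = 2 lifeguards are needed.
Any 2 lifeguards together have capacity at most 4+3 = 7 < 8 slots, so 2 can never suffice.
Yilmaz, Delgado, and Jensen alone can cover everything: Thu afternoon→Delgado, Thu evening→Delgado, Fri morning→Yilmaz, Fri afternoon→Delgado, Fri evening→Jensen, Sat morning→Yilmaz, Sat afternoon→Jensen, Sat evening→Yilmaz.

3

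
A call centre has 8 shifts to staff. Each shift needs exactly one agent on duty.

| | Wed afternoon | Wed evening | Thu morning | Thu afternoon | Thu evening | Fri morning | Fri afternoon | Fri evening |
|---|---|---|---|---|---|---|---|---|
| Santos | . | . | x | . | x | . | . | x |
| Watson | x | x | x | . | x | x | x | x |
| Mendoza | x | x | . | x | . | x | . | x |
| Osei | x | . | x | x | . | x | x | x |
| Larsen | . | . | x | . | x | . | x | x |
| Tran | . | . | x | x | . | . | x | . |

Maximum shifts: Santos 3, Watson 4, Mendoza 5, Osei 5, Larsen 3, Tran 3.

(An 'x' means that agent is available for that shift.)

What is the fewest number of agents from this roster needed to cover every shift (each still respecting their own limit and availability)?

8 slots to fill and no one can take more than 5, so at least ⌈8/5⌉ = 2 agents are needed.
Watson and Mendoza alone can cover everything: Wed afternoon→Watson, Wed evening→Mendoza, Thu morning→Watson, Thu afternoon→Mendoza, Thu evening→Watson, Fri morning→Mendoza, Fri afternoon→Watson, Fri evening→Mendoza.

2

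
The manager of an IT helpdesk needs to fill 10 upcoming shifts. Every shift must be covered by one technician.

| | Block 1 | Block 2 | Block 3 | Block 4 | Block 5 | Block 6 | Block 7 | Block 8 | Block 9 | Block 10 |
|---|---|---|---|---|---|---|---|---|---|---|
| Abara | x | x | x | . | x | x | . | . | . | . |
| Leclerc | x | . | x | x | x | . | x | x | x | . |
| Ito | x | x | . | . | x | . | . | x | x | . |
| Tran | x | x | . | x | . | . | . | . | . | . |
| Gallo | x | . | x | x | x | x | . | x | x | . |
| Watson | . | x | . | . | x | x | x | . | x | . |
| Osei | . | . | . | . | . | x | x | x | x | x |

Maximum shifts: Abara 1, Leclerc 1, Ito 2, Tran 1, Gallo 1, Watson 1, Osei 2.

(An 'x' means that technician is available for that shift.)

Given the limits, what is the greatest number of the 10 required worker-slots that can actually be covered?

Total capacity across all technicians is 1+1+2+1+1+1+2 = 9, and 10 slots are needed, so at most 9 can be filled.
An assignment achieving 9: Block 1→Tran, Block 2→Ito, Block 3→Abara, Block 4→Leclerc, Block 6→Gallo, Block 7→Watson, Block 8→Ito, Block 9→Osei, Block 10→Osei.
Loads: Abara 1/1, Leclerc 1/1, Ito 2/2, Tran 1/1, Gallo 1/1, Watson 1/1, Osei 2/2.

9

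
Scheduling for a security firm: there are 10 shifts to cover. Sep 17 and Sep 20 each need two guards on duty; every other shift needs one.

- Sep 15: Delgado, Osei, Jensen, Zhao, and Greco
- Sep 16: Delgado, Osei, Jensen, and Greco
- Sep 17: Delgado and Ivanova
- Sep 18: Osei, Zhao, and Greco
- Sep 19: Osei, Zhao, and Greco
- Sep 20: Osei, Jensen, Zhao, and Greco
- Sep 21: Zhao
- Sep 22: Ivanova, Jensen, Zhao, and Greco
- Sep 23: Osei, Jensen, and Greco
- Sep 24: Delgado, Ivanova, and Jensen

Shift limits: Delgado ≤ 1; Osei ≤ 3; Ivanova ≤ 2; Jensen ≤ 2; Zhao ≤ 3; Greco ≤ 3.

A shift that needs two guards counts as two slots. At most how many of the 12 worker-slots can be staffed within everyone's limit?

Total capacity across all guards is 1+3+2+2+3+3 = 14, and 12 slots are needed, so at most 12 can be filled.
An assignment achieving 12: Sep 15→Greco, Sep 16→Jensen, Sep 17→Delgado+Ivanova, Sep 18→Osei, Sep 19→Osei, Sep 20→Jensen+Zhao, Sep 21→Zhao, Sep 22→Zhao, Sep 23→Osei, Sep 24→Ivanova.
Loads: Delgado 1/1, Osei 3/3, Ivanova 2/2, Jensen 2/2, Zhao 3/3, Greco 1/3.

12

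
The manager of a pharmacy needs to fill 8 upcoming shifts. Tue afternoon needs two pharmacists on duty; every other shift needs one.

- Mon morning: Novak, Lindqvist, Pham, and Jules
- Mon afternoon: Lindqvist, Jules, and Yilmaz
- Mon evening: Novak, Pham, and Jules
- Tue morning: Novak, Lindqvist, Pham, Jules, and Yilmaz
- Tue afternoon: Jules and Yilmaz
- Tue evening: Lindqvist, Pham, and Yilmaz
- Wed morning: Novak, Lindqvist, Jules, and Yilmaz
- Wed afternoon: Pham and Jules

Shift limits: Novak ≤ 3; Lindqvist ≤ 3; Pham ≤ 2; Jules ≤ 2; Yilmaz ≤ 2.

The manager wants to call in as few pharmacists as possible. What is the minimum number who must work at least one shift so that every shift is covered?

4

9 slots to fill and no one can take more than 3, so at least ⌈9/3⌉ = 3 pharmacists are needed.
Any 3 pharmacists together have capacity at most 3+3+2 = 8 < 9 slots, so 3 can never suffice.
Novak, Lindqvist, Jules, and Yilmaz alone can cover everything: Mon morning→Novak, Mon afternoon→Lindqvist, Mon evening→Novak, Tue morning→Novak, Tue afternoon→Jules+Yilmaz, Tue evening→Lindqvist, Wed morning→Lindqvist, Wed afternoon→Jules.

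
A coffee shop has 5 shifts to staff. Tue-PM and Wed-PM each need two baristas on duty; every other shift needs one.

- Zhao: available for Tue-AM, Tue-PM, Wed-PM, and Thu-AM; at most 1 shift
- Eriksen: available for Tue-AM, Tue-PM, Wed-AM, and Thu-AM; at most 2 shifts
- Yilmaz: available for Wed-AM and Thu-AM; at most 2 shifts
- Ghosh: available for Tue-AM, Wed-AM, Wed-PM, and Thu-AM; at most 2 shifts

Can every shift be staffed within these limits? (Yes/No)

No

Total capacity is 7 and 7 slots are needed, so capacity alone doesn't rule it out.
Shifts {Tue-PM, Wed-PM} need 4 worker-slots in total, but the baristas available for any of those shifts (Zhao, Eriksen, and Ghosh) can supply at most 3 among them. So no valid schedule exists.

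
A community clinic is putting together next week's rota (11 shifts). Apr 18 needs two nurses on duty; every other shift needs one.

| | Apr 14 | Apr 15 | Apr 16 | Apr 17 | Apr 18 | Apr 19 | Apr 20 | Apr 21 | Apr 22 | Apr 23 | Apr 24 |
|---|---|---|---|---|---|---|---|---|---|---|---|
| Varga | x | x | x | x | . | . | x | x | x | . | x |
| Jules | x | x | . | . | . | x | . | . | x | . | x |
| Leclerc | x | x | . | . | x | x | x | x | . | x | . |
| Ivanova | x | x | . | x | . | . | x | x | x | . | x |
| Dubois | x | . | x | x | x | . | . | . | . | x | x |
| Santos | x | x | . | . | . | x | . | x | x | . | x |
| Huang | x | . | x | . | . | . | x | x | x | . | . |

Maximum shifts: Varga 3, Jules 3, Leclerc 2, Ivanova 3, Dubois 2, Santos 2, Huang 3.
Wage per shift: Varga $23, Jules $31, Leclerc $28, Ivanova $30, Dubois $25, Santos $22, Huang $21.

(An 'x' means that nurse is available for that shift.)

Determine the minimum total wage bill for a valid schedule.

Apr 18 can only be covered by Leclerc and Dubois, so that assignment is forced.
Picking the cheapest available nurse for each shift independently would cost $272, but that ignores the shift limits.
An optimal schedule: Apr 14→Leclerc, Apr 15→Santos, Apr 16→Huang, Apr 17→Varga, Apr 18→Dubois+Leclerc, Apr 19→Santos, Apr 20→Huang, Apr 21→Huang, Apr 22→Varga, Apr 23→Dubois, Apr 24→Varga.
Total: 28 + 22 + 21 + 23 + 25 + 28 + 22 + 21 + 21 + 23 + 25 + 23 = $282.

$282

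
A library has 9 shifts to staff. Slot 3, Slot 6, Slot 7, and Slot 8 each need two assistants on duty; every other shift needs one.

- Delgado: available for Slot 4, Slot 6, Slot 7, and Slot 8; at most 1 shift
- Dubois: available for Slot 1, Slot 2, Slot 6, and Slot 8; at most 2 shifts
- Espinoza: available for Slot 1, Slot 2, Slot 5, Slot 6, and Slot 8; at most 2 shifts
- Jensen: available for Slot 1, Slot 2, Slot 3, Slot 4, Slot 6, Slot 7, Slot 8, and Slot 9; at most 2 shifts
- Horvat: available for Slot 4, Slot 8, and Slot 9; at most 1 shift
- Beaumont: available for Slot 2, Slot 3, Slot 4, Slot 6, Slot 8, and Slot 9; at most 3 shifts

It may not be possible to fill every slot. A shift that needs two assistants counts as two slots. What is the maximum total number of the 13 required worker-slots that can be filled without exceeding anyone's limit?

11

Total capacity across all assistants is 1+2+2+2+1+3 = 11, and 13 slots are needed, so at most 11 can be filled.
An assignment achieving 11: Slot 1→Dubois, Slot 2→Dubois, Slot 3→Jensen+Beaumont, Slot 4→Beaumont, Slot 5→Espinoza, Slot 6→Espinoza+Beaumont, Slot 7→Delgado+Jensen, Slot 9→Horvat.
Loads: Delgado 1/1, Dubois 2/2, Espinoza 2/2, Jensen 2/2, Horvat 1/1, Beaumont 3/3.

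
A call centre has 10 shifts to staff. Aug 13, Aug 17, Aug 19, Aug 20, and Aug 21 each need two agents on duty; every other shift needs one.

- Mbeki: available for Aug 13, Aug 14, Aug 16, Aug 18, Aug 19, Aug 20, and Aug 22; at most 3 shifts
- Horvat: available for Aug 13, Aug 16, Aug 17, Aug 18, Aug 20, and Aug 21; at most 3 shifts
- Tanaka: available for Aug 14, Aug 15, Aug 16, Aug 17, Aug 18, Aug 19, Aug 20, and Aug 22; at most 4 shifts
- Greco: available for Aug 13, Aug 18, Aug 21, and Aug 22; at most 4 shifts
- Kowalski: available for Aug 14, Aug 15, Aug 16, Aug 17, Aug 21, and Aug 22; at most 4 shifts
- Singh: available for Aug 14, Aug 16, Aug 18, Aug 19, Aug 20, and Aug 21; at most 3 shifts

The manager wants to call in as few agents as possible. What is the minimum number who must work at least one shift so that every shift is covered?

4

15 slots to fill and no one can take more than 4, so at least ⌈15/4⌉ = 4 agents are needed.
Mbeki, Tanaka, Greco, and Kowalski alone can cover everything: Aug 13→Mbeki+Greco, Aug 14→Kowalski, Aug 15→Tanaka, Aug 16→Kowalski, Aug 17→Tanaka+Kowalski, Aug 18→Greco, Aug 19→Mbeki+Tanaka, Aug 20→Mbeki+Tanaka, Aug 21→Greco+Kowalski, Aug 22→Greco.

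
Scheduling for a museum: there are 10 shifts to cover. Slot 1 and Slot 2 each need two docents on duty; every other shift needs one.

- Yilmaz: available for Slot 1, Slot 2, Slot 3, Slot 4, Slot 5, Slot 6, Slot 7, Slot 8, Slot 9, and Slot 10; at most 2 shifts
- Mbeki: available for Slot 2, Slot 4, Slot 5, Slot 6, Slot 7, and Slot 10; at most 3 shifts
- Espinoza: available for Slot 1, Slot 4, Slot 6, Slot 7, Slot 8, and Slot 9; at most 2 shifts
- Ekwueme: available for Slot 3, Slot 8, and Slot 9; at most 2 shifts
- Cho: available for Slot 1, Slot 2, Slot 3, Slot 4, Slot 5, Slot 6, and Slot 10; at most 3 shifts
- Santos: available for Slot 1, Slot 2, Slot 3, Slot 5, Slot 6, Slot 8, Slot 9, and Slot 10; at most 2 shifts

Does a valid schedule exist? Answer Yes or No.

Yes

One valid schedule: Slot 1→Cho+Santos, Slot 2→Cho+Santos, Slot 3→Yilmaz, Slot 4→Mbeki, Slot 5→Mbeki, Slot 6→Cho, Slot 7→Yilmaz, Slot 8→Espinoza, Slot 9→Espinoza, Slot 10→Mbeki.
Loads: Yilmaz 2/2, Mbeki 3/3, Espinoza 2/2, Ekwueme 0/2, Cho 3/3, Santos 2/2 — all within limits.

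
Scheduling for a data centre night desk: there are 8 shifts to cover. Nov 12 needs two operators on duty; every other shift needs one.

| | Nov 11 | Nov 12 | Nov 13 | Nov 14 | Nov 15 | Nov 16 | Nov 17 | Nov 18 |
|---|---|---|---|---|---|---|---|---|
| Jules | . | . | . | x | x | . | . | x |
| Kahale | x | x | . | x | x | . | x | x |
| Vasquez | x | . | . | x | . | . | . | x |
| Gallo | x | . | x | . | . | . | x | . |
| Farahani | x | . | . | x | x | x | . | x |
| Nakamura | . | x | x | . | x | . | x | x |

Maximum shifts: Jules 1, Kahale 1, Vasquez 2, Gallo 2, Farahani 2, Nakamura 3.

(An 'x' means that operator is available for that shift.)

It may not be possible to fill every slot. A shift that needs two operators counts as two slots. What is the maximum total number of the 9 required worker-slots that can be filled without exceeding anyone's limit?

9

Total capacity across all operators is 1+1+2+2+2+3 = 11, and 9 slots are needed, so at most 9 can be filled.
An assignment achieving 9: Nov 11→Vasquez, Nov 12→Kahale+Nakamura, Nov 13→Gallo, Nov 14→Jules, Nov 15→Farahani, Nov 16→Farahani, Nov 17→Gallo, Nov 18→Vasquez.
Loads: Jules 1/1, Kahale 1/1, Vasquez 2/2, Gallo 2/2, Farahani 2/2, Nakamura 1/3.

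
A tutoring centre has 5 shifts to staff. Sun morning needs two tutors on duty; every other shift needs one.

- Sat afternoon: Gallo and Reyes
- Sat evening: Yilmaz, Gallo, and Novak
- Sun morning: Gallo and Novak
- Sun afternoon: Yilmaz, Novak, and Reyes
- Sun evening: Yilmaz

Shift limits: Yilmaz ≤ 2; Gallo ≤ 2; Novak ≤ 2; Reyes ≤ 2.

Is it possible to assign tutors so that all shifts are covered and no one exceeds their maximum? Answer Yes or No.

Sun morning can only be covered by Gallo and Novak, so that assignment is forced.
Sun evening can only be covered by Yilmaz, so that assignment is forced.
One valid schedule: Sat afternoon→Gallo, Sat evening→Yilmaz, Sun morning→Gallo+Novak, Sun afternoon→Novak, Sun evening→Yilmaz.
Loads: Yilmaz 2/2, Gallo 2/2, Novak 2/2, Reyes 0/2 — all within limits.

Yes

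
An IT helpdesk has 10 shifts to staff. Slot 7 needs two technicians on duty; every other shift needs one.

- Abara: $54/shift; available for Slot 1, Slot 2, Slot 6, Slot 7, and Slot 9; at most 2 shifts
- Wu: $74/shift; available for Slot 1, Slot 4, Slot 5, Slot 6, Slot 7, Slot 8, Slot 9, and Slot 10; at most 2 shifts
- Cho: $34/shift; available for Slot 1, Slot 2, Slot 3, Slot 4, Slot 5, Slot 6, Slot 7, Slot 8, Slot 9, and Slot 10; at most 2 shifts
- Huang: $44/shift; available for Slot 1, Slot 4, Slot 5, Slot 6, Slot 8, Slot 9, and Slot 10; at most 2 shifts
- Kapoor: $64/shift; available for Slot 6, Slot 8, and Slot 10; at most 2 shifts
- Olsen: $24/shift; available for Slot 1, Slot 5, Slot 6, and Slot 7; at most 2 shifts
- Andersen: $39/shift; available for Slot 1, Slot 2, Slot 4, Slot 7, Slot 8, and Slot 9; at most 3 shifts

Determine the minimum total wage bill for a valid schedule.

Slot 3 can only be covered by Cho, so that assignment is forced.
Picking the cheapest available technician for each shift independently would cost $334, but that ignores the shift limits.
An optimal schedule: Slot 1→Huang, Slot 2→Cho, Slot 3→Cho, Slot 4→Andersen, Slot 5→Olsen, Slot 6→Abara, Slot 7→Olsen+Abara, Slot 8→Andersen, Slot 9→Andersen, Slot 10→Huang.
Total: 44 + 34 + 34 + 39 + 24 + 54 + 24 + 54 + 39 + 39 + 44 = $429.

$429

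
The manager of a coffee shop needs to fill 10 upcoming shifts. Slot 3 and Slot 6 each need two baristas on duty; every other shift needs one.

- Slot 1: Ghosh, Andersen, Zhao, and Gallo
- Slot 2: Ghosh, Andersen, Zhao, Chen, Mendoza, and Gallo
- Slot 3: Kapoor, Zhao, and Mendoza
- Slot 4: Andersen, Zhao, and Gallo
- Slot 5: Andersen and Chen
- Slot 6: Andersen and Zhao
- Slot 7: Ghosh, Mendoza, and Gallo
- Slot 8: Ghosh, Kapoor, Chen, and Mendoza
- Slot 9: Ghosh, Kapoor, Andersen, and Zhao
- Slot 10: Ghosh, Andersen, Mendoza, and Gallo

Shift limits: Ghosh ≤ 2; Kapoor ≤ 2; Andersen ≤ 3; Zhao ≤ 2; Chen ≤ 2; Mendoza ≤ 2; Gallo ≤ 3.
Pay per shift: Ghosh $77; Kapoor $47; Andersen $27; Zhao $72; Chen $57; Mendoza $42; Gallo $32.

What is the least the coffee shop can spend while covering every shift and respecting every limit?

$484

Slot 6 can only be covered by Andersen and Zhao, so that assignment is forced.
Picking the cheapest available barista for each shift independently would cost $424, but that ignores the shift limits.
An optimal schedule: Slot 1→Gallo, Slot 2→Chen, Slot 3→Mendoza+Kapoor, Slot 4→Andersen, Slot 5→Andersen, Slot 6→Andersen+Zhao, Slot 7→Gallo, Slot 8→Mendoza, Slot 9→Kapoor, Slot 10→Gallo.
Total: 32 + 57 + 42 + 47 + 27 + 27 + 27 + 72 + 32 + 42 + 47 + 32 = $484.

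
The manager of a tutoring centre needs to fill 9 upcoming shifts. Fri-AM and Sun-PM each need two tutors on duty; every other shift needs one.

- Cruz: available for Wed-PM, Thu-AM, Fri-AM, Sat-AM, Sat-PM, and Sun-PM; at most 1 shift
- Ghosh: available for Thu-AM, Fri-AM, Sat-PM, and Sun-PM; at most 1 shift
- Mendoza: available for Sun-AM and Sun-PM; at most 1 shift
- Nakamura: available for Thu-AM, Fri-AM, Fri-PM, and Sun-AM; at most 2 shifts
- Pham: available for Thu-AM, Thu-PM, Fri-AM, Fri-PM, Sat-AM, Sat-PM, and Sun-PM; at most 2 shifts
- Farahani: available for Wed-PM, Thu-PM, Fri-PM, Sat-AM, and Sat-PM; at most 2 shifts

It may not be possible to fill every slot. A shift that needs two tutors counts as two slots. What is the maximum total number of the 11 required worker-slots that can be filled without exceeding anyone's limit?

9

Total capacity across all tutors is 1+1+1+2+2+2 = 9, and 11 slots are needed, so at most 9 can be filled.
An assignment achieving 9: Wed-PM→Cruz, Thu-AM→Ghosh, Thu-PM→Pham, Fri-AM→Nakamura+Pham, Fri-PM→Nakamura, Sat-AM→Farahani, Sat-PM→Farahani, Sun-AM→Mendoza.
Loads: Cruz 1/1, Ghosh 1/1, Mendoza 1/1, Nakamura 2/2, Pham 2/2, Farahani 2/2.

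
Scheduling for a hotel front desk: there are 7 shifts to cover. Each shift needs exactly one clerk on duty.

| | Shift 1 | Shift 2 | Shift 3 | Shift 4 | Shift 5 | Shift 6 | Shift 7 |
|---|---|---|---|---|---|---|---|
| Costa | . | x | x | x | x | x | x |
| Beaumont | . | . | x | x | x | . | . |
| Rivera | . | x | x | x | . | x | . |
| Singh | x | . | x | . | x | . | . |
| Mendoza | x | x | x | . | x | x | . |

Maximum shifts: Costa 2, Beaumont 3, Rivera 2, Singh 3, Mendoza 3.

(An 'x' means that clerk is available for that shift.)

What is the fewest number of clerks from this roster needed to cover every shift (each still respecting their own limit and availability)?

3

7 slots to fill and no one can take more than 3, so at least ⌈7/3⌉ = 3 clerks are needed.
Costa, Beaumont, and Mendoza alone can cover everything: Shift 1→Mendoza, Shift 2→Costa, Shift 3→Beaumont, Shift 4→Beaumont, Shift 5→Beaumont, Shift 6→Mendoza, Shift 7→Costa.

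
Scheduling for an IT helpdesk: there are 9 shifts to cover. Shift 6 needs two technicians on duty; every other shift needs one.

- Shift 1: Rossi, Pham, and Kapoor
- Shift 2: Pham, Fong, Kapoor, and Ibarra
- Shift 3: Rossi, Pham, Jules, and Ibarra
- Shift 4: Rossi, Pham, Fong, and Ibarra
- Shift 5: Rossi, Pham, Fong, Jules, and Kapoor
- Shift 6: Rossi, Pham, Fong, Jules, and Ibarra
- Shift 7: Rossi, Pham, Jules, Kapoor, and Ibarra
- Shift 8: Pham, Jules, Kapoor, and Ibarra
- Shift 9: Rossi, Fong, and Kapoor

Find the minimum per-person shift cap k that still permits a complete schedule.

With 6 technicians and 10 worker-slots to fill, someone must work at least ⌈10/6⌉ = 2 shifts, so k ≥ 2.
k = 2 works: Shift 1→Rossi, Shift 2→Pham, Shift 3→Pham, Shift 4→Fong, Shift 5→Fong, Shift 6→Jules+Ibarra, Shift 7→Kapoor, Shift 8→Jules, Shift 9→Rossi.
Loads: Rossi 2, Pham 2, Fong 2, Jules 2, Kapoor 1, Ibarra 1 — all ≤ 2.

2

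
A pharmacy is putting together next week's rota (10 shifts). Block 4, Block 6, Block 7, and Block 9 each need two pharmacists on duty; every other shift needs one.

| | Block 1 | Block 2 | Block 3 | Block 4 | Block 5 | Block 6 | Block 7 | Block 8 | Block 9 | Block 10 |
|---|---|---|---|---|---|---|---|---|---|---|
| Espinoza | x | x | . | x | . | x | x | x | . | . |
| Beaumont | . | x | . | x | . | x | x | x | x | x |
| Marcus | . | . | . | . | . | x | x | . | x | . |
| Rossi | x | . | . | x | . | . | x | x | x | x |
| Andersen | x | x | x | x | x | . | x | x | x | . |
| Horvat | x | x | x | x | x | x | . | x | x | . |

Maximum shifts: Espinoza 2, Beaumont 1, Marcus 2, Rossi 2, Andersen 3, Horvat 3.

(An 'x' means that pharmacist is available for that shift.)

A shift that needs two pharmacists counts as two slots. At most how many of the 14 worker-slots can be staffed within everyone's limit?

13

Total capacity across all pharmacists is 2+1+2+2+3+3 = 13, and 14 slots are needed, so at most 13 can be filled.
An assignment achieving 13: Block 1→Espinoza, Block 2→Espinoza, Block 3→Andersen, Block 4→Rossi+Andersen, Block 5→Andersen, Block 6→Marcus+Horvat, Block 7→Marcus+Rossi, Block 8→Horvat, Block 9→Horvat, Block 10→Beaumont.
Loads: Espinoza 2/2, Beaumont 1/1, Marcus 2/2, Rossi 2/2, Andersen 3/3, Horvat 3/3.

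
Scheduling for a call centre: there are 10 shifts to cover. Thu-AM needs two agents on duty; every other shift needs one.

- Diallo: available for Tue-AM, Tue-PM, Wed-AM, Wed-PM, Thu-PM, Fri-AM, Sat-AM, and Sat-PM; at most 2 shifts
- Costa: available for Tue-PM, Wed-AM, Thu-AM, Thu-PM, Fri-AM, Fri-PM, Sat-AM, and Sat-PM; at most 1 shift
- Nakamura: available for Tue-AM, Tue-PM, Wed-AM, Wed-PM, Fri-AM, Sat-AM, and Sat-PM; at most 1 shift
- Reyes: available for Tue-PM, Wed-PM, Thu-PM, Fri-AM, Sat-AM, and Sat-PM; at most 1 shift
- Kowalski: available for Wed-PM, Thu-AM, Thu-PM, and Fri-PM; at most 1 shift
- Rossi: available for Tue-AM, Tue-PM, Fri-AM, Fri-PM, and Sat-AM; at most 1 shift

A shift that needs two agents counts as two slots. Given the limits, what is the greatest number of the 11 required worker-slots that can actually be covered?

7

Total capacity across all agents is 2+1+1+1+1+1 = 7, and 11 slots are needed, so at most 7 can be filled.
An assignment achieving 7: Tue-AM→Diallo, Wed-AM→Diallo, Wed-PM→Nakamura, Thu-AM→Costa+Kowalski, Thu-PM→Reyes, Fri-PM→Rossi.
Loads: Diallo 2/2, Costa 1/1, Nakamura 1/1, Reyes 1/1, Kowalski 1/1, Rossi 1/1.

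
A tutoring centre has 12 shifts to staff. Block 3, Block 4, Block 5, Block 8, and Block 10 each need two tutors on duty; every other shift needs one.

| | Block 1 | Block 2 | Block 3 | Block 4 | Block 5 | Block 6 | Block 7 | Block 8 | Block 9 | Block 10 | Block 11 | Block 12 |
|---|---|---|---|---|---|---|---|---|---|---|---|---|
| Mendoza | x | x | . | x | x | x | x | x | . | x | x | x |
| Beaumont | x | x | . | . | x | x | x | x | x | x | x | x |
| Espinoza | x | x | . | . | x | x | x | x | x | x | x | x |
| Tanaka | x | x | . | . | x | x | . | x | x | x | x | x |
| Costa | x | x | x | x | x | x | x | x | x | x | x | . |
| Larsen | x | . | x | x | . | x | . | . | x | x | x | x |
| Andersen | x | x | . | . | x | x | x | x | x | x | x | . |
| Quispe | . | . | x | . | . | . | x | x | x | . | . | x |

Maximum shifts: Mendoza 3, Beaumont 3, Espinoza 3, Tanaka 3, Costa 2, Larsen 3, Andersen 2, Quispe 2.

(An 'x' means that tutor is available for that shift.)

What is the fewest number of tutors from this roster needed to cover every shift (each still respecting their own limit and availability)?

6

17 slots to fill and no one can take more than 3, so at least ⌈17/3⌉ = 6 tutors are needed.
Mendoza, Beaumont, Espinoza, Tanaka, Costa, and Larsen alone can cover everything: Block 1→Beaumont, Block 2→Mendoza, Block 3→Costa+Larsen, Block 4→Mendoza+Costa, Block 5→Espinoza+Tanaka, Block 6→Espinoza, Block 7→Mendoza, Block 8→Espinoza+Tanaka, Block 9→Beaumont, Block 10→Tanaka+Larsen, Block 11→Larsen, Block 12→Beaumont.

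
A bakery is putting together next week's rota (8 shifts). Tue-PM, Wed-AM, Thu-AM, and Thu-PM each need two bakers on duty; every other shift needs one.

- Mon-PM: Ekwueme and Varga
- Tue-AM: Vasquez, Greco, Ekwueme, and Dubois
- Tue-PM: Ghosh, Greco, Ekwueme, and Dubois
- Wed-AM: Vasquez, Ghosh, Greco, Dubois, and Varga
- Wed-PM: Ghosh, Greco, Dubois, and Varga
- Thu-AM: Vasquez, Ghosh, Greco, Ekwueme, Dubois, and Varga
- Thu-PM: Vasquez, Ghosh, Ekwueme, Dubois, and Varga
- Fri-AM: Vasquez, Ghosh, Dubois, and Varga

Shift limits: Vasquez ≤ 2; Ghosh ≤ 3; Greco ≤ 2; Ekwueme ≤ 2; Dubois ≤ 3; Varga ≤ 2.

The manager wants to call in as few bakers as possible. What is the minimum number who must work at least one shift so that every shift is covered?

5

12 slots to fill and no one can take more than 3, so at least ⌈12/3⌉ = 4 bakers are needed.
Any 4 bakers together have capacity at most 3+3+2+2 = 10 < 12 slots, so 4 can never suffice.
Vasquez, Ghosh, Greco, Ekwueme, and Dubois alone can cover everything: Mon-PM→Ekwueme, Tue-AM→Vasquez, Tue-PM→Ghosh+Greco, Wed-AM→Ghosh+Dubois, Wed-PM→Ghosh, Thu-AM→Greco+Dubois, Thu-PM→Ekwueme+Dubois, Fri-AM→Vasquez.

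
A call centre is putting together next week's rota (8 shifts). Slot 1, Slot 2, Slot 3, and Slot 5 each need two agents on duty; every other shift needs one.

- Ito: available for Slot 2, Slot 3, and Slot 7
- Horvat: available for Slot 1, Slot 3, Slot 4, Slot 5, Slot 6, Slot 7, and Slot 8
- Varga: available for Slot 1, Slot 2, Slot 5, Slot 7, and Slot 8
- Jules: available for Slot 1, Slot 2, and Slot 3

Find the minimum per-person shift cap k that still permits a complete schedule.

With 4 agents and 12 worker-slots to fill, someone must work at least ⌈12/4⌉ = 3 shifts, so k ≥ 3.
k = 3 works: Slot 1→Varga+Jules, Slot 2→Ito+Jules, Slot 3→Ito+Jules, Slot 4→Horvat, Slot 5→Horvat+Varga, Slot 6→Horvat, Slot 7→Ito, Slot 8→Varga.
Loads: Ito 3, Horvat 3, Varga 3, Jules 3 — all ≤ 3.

3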